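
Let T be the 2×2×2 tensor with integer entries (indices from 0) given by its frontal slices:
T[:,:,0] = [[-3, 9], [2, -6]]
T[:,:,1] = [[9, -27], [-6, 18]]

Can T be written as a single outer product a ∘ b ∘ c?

Yes

If T = a ∘ b ∘ c then every fibre of T is a multiple of the corresponding factor, so read the factors off the fibres through the nonzero entry T[0,0,0] = -3.
The mode-1 fibre T[:,0,0] = [-3, 2] gives a = (3, -2) (primitive direction); the mode-2 fibre T[0,:,0] = [-3, 9] gives b = (1, -3); then c[k] = T[0,0,k] / (a[0]·b[0]) = [-3, 9] / 3 = (-1, 3).
Expanding (3, -2) ∘ (1, -3) ∘ (-1, 3) reproduces all 8 entries of T, so T = (3, -2) ∘ (1, -3) ∘ (-1, 3) and rank(T) ≤ 1.
Equivalently every frontal slice T[:,:,k] is c[k] times the rank-1 matrix (3, -2) ∘ (1, -3). So T has rank 1 (it is nonzero).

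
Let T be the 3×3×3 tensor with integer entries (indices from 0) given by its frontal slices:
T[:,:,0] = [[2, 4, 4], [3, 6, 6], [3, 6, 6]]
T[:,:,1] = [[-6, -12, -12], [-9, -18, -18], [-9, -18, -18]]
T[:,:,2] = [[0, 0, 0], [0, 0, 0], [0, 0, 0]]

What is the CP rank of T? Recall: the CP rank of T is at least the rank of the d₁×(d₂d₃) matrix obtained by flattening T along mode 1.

Lower bound: T ≠ 0 (e.g. T[0,0,0] = 2), so rank(T) ≥ 1.
Upper bound: if T = a ⊗ b ⊗ c then every fibre of T is a multiple of the corresponding factor, so read the factors off the fibres through the nonzero entry T[0,0,0] = 2.
The mode-1 fibre T[:,0,0] = [2, 3, 3] gives a = [2, 3, 3] (primitive direction); the mode-2 fibre T[0,:,0] = [2, 4, 4] gives b = [1, 2, 2]; then c[k] = T[0,0,k] / (a[0]·b[0]) = [2, -6, 0] / 2 = [1, -3, 0].
Expanding [2, 3, 3] ⊗ [1, 2, 2] ⊗ [1, -3, 0] reproduces all 27 entries of T, so T = [2, 3, 3] ⊗ [1, 2, 2] ⊗ [1, -3, 0] and rank(T) ≤ 1.
These bounds meet, so rank(T) = 1.

1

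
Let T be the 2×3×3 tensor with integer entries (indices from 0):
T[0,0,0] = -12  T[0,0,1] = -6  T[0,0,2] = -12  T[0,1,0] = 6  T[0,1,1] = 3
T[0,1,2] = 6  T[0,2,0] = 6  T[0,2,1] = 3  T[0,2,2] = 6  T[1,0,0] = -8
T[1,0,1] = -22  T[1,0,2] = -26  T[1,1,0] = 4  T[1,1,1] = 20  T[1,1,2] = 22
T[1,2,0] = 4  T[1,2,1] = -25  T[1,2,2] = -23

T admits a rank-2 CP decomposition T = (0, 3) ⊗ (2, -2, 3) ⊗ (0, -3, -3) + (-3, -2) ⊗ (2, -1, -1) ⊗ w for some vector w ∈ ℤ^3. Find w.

Subtract the known terms from T to get the rank-1 residual R = (-3, -2) ⊗ (2, -1, -1) ⊗ w, so R[i,j,k] = a[i]·b[j]·w[k]. Pick indices with nonzero a[0]·b[0] = (-3)·(2) = -6. Only the fibre through (0,0,·) is needed: R[0,0,:] = T[0,0,:] − Σₗ aₗ[0]bₗ[0]cₗ = [-12, -6, -12] − (0)·(2)·(0, -3, -3) = [-12, -6, -12]. Then w[k] = R[0,0,k] / -6 for each k, giving w = [-12, -6, -12] / -6 = (2, 1, 2).

w = (2, 1, 2)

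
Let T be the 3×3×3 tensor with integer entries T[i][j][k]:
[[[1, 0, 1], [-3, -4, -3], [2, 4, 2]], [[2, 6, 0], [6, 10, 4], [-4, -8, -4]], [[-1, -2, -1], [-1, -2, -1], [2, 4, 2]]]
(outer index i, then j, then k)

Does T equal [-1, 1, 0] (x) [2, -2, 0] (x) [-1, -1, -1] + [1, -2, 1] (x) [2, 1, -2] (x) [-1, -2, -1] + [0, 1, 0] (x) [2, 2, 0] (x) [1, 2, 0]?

Reconstruct entry (0,0,0) from the claimed factors: Σₗ aₗ[0]bₗ[0]cₗ[0] = (-1)·(2)·(-1) + (1)·(2)·(-1) + (0)·(2)·(1) = 0, but T[0,0,0] = 1. The claim is false.

No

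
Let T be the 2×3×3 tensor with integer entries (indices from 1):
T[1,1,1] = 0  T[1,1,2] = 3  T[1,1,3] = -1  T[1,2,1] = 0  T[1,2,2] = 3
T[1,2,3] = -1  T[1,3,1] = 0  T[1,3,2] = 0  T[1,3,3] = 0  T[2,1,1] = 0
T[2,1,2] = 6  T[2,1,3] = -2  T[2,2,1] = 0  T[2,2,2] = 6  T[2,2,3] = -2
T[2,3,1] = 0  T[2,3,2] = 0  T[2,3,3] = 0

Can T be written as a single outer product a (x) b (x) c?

Yes

If T = a (x) b (x) c then every fibre of T is a multiple of the corresponding factor, so read the factors off the fibres through the nonzero entry T[1,1,2] = 3.
The mode-1 fibre T[:,1,2] = [3, 6] gives a = [1, 2] (primitive direction); the mode-2 fibre T[1,:,2] = [3, 3, 0] gives b = [1, 1, 0]; then c[k] = T[1,1,k] / (a[1]·b[1]) = [0, 3, -1] / 1 = [0, 3, -1].
Expanding [1, 2] (x) [1, 1, 0] (x) [0, 3, -1] reproduces all 18 entries of T, so T = [1, 2] (x) [1, 1, 0] (x) [0, 3, -1] and rank(T) ≤ 1.
Equivalently every frontal slice T[:,:,k] is c[k] times the rank-1 matrix [1, 2] (x) [1, 1, 0]. So T has rank 1 (it is nonzero).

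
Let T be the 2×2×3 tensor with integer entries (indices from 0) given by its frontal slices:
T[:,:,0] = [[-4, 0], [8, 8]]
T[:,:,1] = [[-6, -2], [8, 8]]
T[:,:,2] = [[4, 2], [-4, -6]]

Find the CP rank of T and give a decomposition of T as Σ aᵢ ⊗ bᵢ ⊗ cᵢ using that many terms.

rank(T) = 3

Lower bound: the mode-3 unfolding of T (rows indexed by k, columns by (i,j) = (0,0), (0,1), (1,0), (1,1)) is [[-4, 0, 8, 8], [-6, -2, 8, 8], [4, 2, -4, -6]].
There the 3×3 minor on rows k ∈ {0, 1, 2}, columns (i,j) ∈ {(0,0), (0,1), (1,1)} is det [[-4, 0, 8], [-6, -2, 8], [4, 2, -6]] = -16 ≠ 0, so this unfolding has rank ≥ 3; CP rank is at least every unfolding rank, so rank(T) ≥ 3. (Unfolding ranks only ever bound the CP rank from below — rank(T) can be strictly larger than all of them — so the matching upper bound has to come from an explicit 3-term decomposition.)
Upper bound: T is a sum of 3 rank-1 terms, T = [0, 1] ⊗ [0, 1] ⊗ [4, 4, -4] + [1, -1] ⊗ [2, 1] ⊗ [-4, -4, 2] + [1, 0] ⊗ [1, 1] ⊗ [4, 2, 0] (one valid choice — decompositions are not unique — normalised so each a, b is primitive with positive first nonzero entry; check it by expanding all entries), so rank(T) ≤ 3.
These bounds meet, so rank(T) = 3.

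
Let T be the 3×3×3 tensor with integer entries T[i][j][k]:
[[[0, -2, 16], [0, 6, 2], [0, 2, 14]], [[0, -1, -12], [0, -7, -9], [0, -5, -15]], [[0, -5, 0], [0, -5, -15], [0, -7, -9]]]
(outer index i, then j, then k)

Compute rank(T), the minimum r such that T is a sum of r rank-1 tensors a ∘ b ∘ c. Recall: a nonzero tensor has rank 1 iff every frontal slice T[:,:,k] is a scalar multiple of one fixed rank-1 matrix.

2

Lower bound: the mode-1 unfolding of T (rows indexed by i, columns by (j,k) = (0,0), (0,1), (0,2), (1,0), (1,1), (1,2), (2,0), (2,1), (2,2)) is [[0, -2, 16, 0, 6, 2, 0, 2, 14], [0, -1, -12, 0, -7, -9, 0, -5, -15], [0, -5, 0, 0, -5, -15, 0, -7, -9]].
There the 2×2 minor on rows i ∈ {0, 1}, columns (j,k) ∈ {(0,1), (0,2)} is det [[-2, 16], [-1, -12]] = 40 ≠ 0, so this unfolding has rank ≥ 2; CP rank is at least every unfolding rank, so rank(T) ≥ 2. (This is only a lower bound: in general the CP rank may exceed every unfolding rank, so we still need to exhibit 2 rank-1 terms summing to T.)
Upper bound — finding two terms. Write S_k = T[:,:,k] for the frontal slices: S₀ = [[0, 0, 0], [0, 0, 0], [0, 0, 0]], S₁ = [[-2, 6, 2], [-1, -7, -5], [-5, -5, -7]], S₂ = [[16, 2, 14], [-12, -9, -15], [0, -15, -9]].
If T = a₁ ∘ b₁ ∘ c₁ + a₂ ∘ b₂ ∘ c₂ then each S_k = c₁[k]·a₁b₁ᵀ + c₂[k]·a₂b₂ᵀ. S₁ and S₂ are linearly independent, so a₁b₁ᵀ and a₂b₂ᵀ must span the same plane of matrices: they are the rank-1 matrices of the form x·S₁ + y·S₂.
The 2×2 minor of x·S₁ + y·S₂ on rows {0,1}, columns {0,1} is 20·x² − 20·xy − 120·y² = 20·(x − 3·y)(x + 2·y), vanishing at (x:y) = (3:1) and (2:-1).
M₁ = 3·S₁ + S₂ = [[10, 20, 20], [-15, -30, -30], [-15, -30, -30]] = 5·[2, -3, -3][1, 2, 2]ᵀ and M₂ = 2·S₁ − S₂ = [[-20, 10, -10], [10, -5, 5], [-10, 5, -5]] = (-5)·[2, -1, 1][2, -1, 1]ᵀ, so take a₁ = [2, -3, -3], b₁ = [1, 2, 2], a₂ = [2, -1, 1], b₂ = [2, -1, 1].
Each slice is an integer combination of E₁ = a₁b₁ᵀ and E₂ = a₂b₂ᵀ: S₀ = 0, S₁ = E₁ − E₂, S₂ = 2·E₁ + 3·E₂; reading off coefficients, c₁ = [0, 1, 2] and c₂ = [0, -1, 3].
Hence T = [2, -3, -3] ∘ [1, 2, 2] ∘ [0, 1, 2] + [2, -1, 1] ∘ [2, -1, 1] ∘ [0, -1, 3], so rank(T) ≤ 2.
These bounds meet, so rank(T) = 2.
Check entry T[0,1,0] = 0: (2)·(2)·(0) + (2)·(-1)·(0) = 0.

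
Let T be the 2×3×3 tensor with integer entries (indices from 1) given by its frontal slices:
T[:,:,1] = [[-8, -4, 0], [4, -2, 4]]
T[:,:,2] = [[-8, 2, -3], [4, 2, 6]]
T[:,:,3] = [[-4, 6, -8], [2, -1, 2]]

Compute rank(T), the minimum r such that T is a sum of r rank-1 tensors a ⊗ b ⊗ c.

3

Lower bound: the mode-2 unfolding of T (rows indexed by j, columns by (i,k) = (1,1), (1,2), (1,3), (2,1), (2,2), (2,3)) is [[-8, -8, -4, 4, 4, 2], [-4, 2, 6, -2, 2, -1], [0, -3, -8, 4, 6, 2]].
There the 3×3 minor on rows j ∈ {1, 2, 3}, columns (i,k) ∈ {(1,1), (1,2), (1,3)} is det [[-8, -8, -4], [-4, 2, 6], [0, -3, -8]] = 192 ≠ 0, so this unfolding has rank ≥ 3; CP rank is at least every unfolding rank, so rank(T) ≥ 3. (Flattening ranks never certify an upper bound on CP rank; for that we must actually write T with 3 rank-1 terms.)
Upper bound: T is a sum of 3 rank-1 terms, T = [1, 0] ⊗ [0, 1, -1] ⊗ [-8, -4, 4] + [1, 2] ⊗ [0, 2, 1] ⊗ [0, 1, 0] + [2, -1] ⊗ [2, -1, 2] ⊗ [-2, -2, -1] (one valid choice — decompositions are not unique — normalised so each a, b is primitive with positive first nonzero entry; check it by expanding all entries), so rank(T) ≤ 3.
These bounds meet, so rank(T) = 3.
Check entry T[1,3,2] = -3: (1)·(-1)·(-4) + (1)·(1)·(1) + (2)·(2)·(-2) = -3.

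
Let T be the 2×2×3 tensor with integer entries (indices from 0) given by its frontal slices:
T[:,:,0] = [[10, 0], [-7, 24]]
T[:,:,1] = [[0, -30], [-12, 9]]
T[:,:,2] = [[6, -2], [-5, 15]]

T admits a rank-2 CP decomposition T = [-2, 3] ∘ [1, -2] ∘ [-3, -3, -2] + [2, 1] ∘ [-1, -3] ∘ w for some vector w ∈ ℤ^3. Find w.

w = [-2, 3, -1]

Subtract the known terms from T to get the rank-1 residual R = [2, 1] ∘ [-1, -3] ∘ w, so R[i,j,k] = a[i]·b[j]·w[k]. Pick indices with nonzero a[0]·b[0] = (2)·(-1) = -2. Only the fibre through (0,0,·) is needed: R[0,0,:] = T[0,0,:] − Σₗ aₗ[0]bₗ[0]cₗ = [10, 0, 6] − (-2)·(1)·[-3, -3, -2] = [4, -6, 2]. Then w[k] = R[0,0,k] / -2 for each k, giving w = [4, -6, 2] / -2 = [-2, 3, -1].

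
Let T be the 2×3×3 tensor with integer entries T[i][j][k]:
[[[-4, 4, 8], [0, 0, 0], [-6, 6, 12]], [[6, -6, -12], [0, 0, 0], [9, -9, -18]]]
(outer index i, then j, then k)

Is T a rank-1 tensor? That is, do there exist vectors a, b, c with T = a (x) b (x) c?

If T = a (x) b (x) c then every fibre of T is a multiple of the corresponding factor, so read the factors off the fibres through the nonzero entry T[0,0,0] = -4.
The mode-1 fibre T[:,0,0] = [-4, 6] gives a = (2, -3) (primitive direction); the mode-2 fibre T[0,:,0] = [-4, 0, -6] gives b = (2, 0, 3); then c[k] = T[0,0,k] / (a[0]·b[0]) = [-4, 4, 8] / 4 = (-1, 1, 2).
Expanding (2, -3) (x) (2, 0, 3) (x) (-1, 1, 2) reproduces all 18 entries of T, so T = (2, -3) (x) (2, 0, 3) (x) (-1, 1, 2) and rank(T) ≤ 1.
Equivalently every frontal slice T[:,:,k] is c[k] times the rank-1 matrix (2, -3) (x) (2, 0, 3). So T has rank 1 (it is nonzero).

Yes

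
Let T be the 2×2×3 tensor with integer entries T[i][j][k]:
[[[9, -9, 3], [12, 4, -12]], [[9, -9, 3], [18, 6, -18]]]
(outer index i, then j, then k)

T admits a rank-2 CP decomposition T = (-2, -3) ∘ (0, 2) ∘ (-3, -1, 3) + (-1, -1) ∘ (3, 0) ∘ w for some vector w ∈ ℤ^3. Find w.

Subtract the known terms from T to get the rank-1 residual R = (-1, -1) ∘ (3, 0) ∘ w, so R[i,j,k] = a[i]·b[j]·w[k]. Pick indices with nonzero a[0]·b[0] = (-1)·(3) = -3. Only the fibre through (0,0,·) is needed: R[0,0,:] = T[0,0,:] − Σₗ aₗ[0]bₗ[0]cₗ = [9, -9, 3] − (-2)·(0)·(-3, -1, 3) = [9, -9, 3]. Then w[k] = R[0,0,k] / -3 for each k, giving w = [9, -9, 3] / -3 = (-3, 3, -1).

w = (-3, 3, -1)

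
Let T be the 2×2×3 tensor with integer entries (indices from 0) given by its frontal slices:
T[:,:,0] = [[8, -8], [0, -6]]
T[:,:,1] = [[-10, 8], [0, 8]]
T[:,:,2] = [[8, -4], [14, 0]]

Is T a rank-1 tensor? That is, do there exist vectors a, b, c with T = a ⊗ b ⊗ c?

No

The mode-3 unfolding of T (rows indexed by k, columns by (i,j) = (0,0), (0,1), (1,0), (1,1)) is [[8, -8, 0, -6], [-10, 8, 0, 8], [8, -4, 14, 0]].
There the 3×3 minor on rows k ∈ {0, 1, 2}, columns (i,j) ∈ {(0,0), (0,1), (1,0)} is det [[8, -8, 0], [-10, 8, 0], [8, -4, 14]] = -224 ≠ 0, so this unfolding has rank ≥ 3; CP rank is at least every unfolding rank, so rank(T) ≥ 3.
In particular rank(T) ≥ 3 > 1, so T is not rank-1.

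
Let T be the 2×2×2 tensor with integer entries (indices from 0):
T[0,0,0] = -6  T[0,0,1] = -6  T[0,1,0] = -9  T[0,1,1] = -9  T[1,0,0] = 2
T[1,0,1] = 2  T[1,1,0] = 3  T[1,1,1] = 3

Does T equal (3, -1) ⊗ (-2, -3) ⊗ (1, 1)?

Yes

Reconstruct entrywise from the claimed factors. For example, T[1,1,1] = 3 and Σₗ aₗ[1]bₗ[1]cₗ[1] = (-1)·(-3)·(1) = 3; checking all 8 entries, every one matches. The claim holds.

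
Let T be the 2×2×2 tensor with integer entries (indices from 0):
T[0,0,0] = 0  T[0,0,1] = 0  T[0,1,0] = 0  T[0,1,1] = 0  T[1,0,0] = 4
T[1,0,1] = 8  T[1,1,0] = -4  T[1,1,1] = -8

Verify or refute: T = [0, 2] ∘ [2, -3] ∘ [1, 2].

No

Reconstruct entry (1,1,0) from the claimed factors: Σₗ aₗ[1]bₗ[1]cₗ[0] = (2)·(-3)·(1) = -6, but T[1,1,0] = -4. The claim is false.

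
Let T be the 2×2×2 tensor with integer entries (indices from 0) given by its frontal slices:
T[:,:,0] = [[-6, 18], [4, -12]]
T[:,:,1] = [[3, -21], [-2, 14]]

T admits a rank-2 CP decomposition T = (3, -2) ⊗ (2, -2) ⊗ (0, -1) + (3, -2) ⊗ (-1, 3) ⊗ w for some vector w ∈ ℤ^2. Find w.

Subtract the known terms from T to get the rank-1 residual R = (3, -2) ⊗ (-1, 3) ⊗ w, so R[i,j,k] = a[i]·b[j]·w[k]. Pick indices with nonzero a[0]·b[0] = (3)·(-1) = -3. Only the fibre through (0,0,·) is needed: R[0,0,:] = T[0,0,:] − Σₗ aₗ[0]bₗ[0]cₗ = [-6, 3] − (3)·(2)·(0, -1) = [-6, 9]. Then w[k] = R[0,0,k] / -3 for each k, giving w = [-6, 9] / -3 = (2, -3).

w = (2, -3)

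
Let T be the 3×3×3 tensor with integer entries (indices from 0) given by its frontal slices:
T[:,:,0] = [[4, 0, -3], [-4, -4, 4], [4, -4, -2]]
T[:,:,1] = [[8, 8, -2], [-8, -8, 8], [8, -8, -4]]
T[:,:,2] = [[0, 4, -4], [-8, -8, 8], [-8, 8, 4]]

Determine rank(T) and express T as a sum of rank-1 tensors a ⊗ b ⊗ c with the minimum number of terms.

Lower bound: the mode-1 unfolding of T (rows indexed by i, columns by (j,k) = (0,0), (0,1), (0,2), (1,0), (1,1), (1,2), (2,0), (2,1), (2,2)) is [[4, 8, 0, 0, 8, 4, -3, -2, -4], [-4, -8, -8, -4, -8, -8, 4, 8, 8], [4, 8, -8, -4, -8, 8, -2, -4, 4]].
There the 3×3 minor on rows i ∈ {0, 1, 2}, columns (j,k) ∈ {(0,0), (0,2), (1,1)} is det [[4, 0, 8], [-4, -8, -8], [4, -8, -8]] = 512 ≠ 0, so this unfolding has rank ≥ 3; CP rank is at least every unfolding rank, so rank(T) ≥ 3. (Unfolding ranks only ever bound the CP rank from below — rank(T) can be strictly larger than all of them — so the matching upper bound has to come from an explicit 3-term decomposition.)
Upper bound: T is a sum of 3 rank-1 terms, T = [1, -2, 0] ⊗ [1, 1, -1] ⊗ [2, 4, 4] + [1, 0, 0] ⊗ [0, 2, 1] ⊗ [0, 4, -2] + [1, 0, 2] ⊗ [2, -2, -1] ⊗ [1, 2, -2] (one valid choice — decompositions are not unique — normalised so each a, b is primitive with positive first nonzero entry; check it by expanding all entries), so rank(T) ≤ 3.
These bounds meet, so rank(T) = 3.

rank(T) = 3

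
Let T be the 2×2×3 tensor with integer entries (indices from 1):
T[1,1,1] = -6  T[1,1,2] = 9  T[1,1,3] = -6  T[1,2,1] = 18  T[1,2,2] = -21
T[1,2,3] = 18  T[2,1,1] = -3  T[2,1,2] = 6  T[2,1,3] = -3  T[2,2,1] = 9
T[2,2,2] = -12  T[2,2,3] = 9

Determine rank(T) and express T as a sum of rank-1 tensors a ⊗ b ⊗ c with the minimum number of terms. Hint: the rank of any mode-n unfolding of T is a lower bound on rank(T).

rank(T) = 2

Lower bound: the mode-3 unfolding of T (rows indexed by k, columns by (i,j) = (1,1), (1,2), (2,1), (2,2)) is [[-6, 18, -3, 9], [9, -21, 6, -12], [-6, 18, -3, 9]].
There the 2×2 minor on rows k ∈ {1, 2}, columns (i,j) ∈ {(1,1), (1,2)} is det [[-6, 18], [9, -21]] = -36 ≠ 0, so this unfolding has rank ≥ 2; CP rank is at least every unfolding rank, so rank(T) ≥ 2. (Unfolding ranks only ever bound the CP rank from below — rank(T) can be strictly larger than all of them — so the matching upper bound has to come from an explicit 2-term decomposition.)
Upper bound — finding two terms. Write S_k = T[:,:,k] for the frontal slices: S₁ = [[-6, 18], [-3, 9]], S₂ = [[9, -21], [6, -12]], S₃ = [[-6, 18], [-3, 9]].
If T = a₁ ⊗ b₁ ⊗ c₁ + a₂ ⊗ b₂ ⊗ c₂ then each S_k = c₁[k]·a₁b₁ᵀ + c₂[k]·a₂b₂ᵀ. S₁ and S₂ are linearly independent, so a₁b₁ᵀ and a₂b₂ᵀ must span the same plane of matrices: they are the rank-1 matrices of the form x·S₁ + y·S₂.
det(x·S₁ + y·S₂) is −18·xy + 18·y² = (-18)·(x − y)(y), vanishing at (x:y) = (1:1) and (1:0).
M₁ = S₁ + S₂ = [[3, -3], [3, -3]] = 3·[1, 1][1, -1]ᵀ and M₂ = S₁ = [[-6, 18], [-3, 9]] = (-3)·[2, 1][1, -3]ᵀ, so take a₁ = [1, 1], b₁ = [1, -1], a₂ = [2, 1], b₂ = [1, -3].
Each slice is an integer combination of E₁ = a₁b₁ᵀ and E₂ = a₂b₂ᵀ: S₁ = −3·E₂, S₂ = 3·E₁ + 3·E₂, S₃ = −3·E₂; reading off coefficients, c₁ = [0, 3, 0] and c₂ = [-3, 3, -3].
Hence T = [1, 1] ⊗ [1, -1] ⊗ [0, 3, 0] + [2, 1] ⊗ [1, -3] ⊗ [-3, 3, -3], so rank(T) ≤ 2.
These bounds meet, so rank(T) = 2.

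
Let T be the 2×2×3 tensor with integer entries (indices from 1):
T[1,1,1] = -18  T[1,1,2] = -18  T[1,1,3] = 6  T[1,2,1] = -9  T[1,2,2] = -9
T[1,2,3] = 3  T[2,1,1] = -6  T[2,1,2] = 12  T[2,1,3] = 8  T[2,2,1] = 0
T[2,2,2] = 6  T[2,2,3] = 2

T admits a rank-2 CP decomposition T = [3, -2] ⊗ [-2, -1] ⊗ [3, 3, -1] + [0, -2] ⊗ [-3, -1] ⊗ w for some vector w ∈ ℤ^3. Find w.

Subtract the known terms from T to get the rank-1 residual R = [0, -2] ⊗ [-3, -1] ⊗ w, so R[i,j,k] = a[i]·b[j]·w[k]. Pick indices with nonzero a[2]·b[1] = (-2)·(-3) = 6. Only the fibre through (2,1,·) is needed: R[2,1,:] = T[2,1,:] − Σₗ aₗ[2]bₗ[1]cₗ = [-6, 12, 8] − (-2)·(-2)·[3, 3, -1] = [-18, 0, 12]. Then w[k] = R[2,1,k] / 6 for each k, giving w = [-18, 0, 12] / 6 = [-3, 0, 2].

w = [-3, 0, 2]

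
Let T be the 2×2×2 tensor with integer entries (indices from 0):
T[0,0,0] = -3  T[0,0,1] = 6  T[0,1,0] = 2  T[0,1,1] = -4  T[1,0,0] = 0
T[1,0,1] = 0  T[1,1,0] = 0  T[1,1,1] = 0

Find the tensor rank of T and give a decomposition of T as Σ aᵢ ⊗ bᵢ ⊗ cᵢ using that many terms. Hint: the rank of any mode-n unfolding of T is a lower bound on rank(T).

rank(T) = 1

Lower bound: T ≠ 0 (e.g. T[0,0,0] = -3), so rank(T) ≥ 1.
Upper bound: if T = a ⊗ b ⊗ c then every fibre of T is a multiple of the corresponding factor, so read the factors off the fibres through the nonzero entry T[0,0,0] = -3.
The mode-1 fibre T[:,0,0] = [-3, 0] gives a = [1, 0] (primitive direction); the mode-2 fibre T[0,:,0] = [-3, 2] gives b = [3, -2]; then c[k] = T[0,0,k] / (a[0]·b[0]) = [-3, 6] / 3 = [-1, 2].
Expanding [1, 0] ⊗ [3, -2] ⊗ [-1, 2] reproduces all 8 entries of T, so T = [1, 0] ⊗ [3, -2] ⊗ [-1, 2] and rank(T) ≤ 1.
These bounds meet, so rank(T) = 1.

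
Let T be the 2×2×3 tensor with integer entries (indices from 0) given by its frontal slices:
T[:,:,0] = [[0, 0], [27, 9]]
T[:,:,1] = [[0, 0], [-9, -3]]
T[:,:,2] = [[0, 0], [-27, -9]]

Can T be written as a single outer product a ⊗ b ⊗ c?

Yes

If T = a ⊗ b ⊗ c then every fibre of T is a multiple of the corresponding factor, so read the factors off the fibres through the nonzero entry T[1,0,0] = 27.
The mode-1 fibre T[:,0,0] = [0, 27] gives a = [0, 1] (primitive direction); the mode-2 fibre T[1,:,0] = [27, 9] gives b = [3, 1]; then c[k] = T[1,0,k] / (a[1]·b[0]) = [27, -9, -27] / 3 = [9, -3, -9].
Expanding [0, 1] ⊗ [3, 1] ⊗ [9, -3, -9] reproduces all 12 entries of T, so T = [0, 1] ⊗ [3, 1] ⊗ [9, -3, -9] and rank(T) ≤ 1.
Equivalently every frontal slice T[:,:,k] is c[k] times the rank-1 matrix [0, 1] ⊗ [3, 1]. So T has rank 1 (it is nonzero).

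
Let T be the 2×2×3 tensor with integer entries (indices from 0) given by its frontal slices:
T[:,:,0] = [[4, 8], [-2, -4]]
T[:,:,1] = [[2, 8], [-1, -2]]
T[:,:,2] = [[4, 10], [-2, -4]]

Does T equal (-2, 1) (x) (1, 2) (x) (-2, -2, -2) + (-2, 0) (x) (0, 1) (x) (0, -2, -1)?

Reconstruct entry (0,0,1) from the claimed factors: Σₗ aₗ[0]bₗ[0]cₗ[1] = (-2)·(1)·(-2) + (-2)·(0)·(-2) = 4, but T[0,0,1] = 2. The claim is false.

No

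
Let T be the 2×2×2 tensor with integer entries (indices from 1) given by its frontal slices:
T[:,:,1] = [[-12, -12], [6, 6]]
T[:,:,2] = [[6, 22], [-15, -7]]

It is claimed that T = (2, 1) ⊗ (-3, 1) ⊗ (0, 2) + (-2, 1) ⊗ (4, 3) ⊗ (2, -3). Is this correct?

No

Reconstruct entry (1,1,1) from the claimed factors: Σₗ aₗ[1]bₗ[1]cₗ[1] = (2)·(-3)·(0) + (-2)·(4)·(2) = -16, but T[1,1,1] = -12. The claim is false.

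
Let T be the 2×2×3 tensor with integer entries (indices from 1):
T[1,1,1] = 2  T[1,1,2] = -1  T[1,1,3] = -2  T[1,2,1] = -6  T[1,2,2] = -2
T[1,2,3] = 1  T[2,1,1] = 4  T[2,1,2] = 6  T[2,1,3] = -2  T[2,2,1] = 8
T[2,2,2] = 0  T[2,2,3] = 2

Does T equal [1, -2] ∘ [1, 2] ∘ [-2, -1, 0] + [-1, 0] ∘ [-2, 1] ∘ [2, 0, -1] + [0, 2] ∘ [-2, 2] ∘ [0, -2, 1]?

Reconstruct entry (2,1,2) from the claimed factors: Σₗ aₗ[2]bₗ[1]cₗ[2] = (-2)·(1)·(-1) + (0)·(-2)·(0) + (2)·(-2)·(-2) = 10, but T[2,1,2] = 6. The claim is false.

No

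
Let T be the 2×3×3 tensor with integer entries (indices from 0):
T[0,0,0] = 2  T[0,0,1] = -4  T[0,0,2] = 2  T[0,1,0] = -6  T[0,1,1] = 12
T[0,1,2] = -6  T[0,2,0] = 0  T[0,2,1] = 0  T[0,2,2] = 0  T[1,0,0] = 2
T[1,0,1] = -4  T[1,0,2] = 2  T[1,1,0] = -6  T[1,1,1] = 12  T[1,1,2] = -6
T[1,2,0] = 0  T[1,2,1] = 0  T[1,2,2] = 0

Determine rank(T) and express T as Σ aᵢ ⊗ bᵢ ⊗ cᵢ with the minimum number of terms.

Lower bound: T ≠ 0 (e.g. T[0,0,0] = 2), so rank(T) ≥ 1.
Upper bound: if T = a ⊗ b ⊗ c then every fibre of T is a multiple of the corresponding factor, so read the factors off the fibres through the nonzero entry T[0,0,0] = 2.
The mode-1 fibre T[:,0,0] = [2, 2] gives a = (1, 1) (primitive direction); the mode-2 fibre T[0,:,0] = [2, -6, 0] gives b = (1, -3, 0); then c[k] = T[0,0,k] / (a[0]·b[0]) = [2, -4, 2] / 1 = (2, -4, 2).
Expanding (1, 1) ⊗ (1, -3, 0) ⊗ (2, -4, 2) reproduces all 18 entries of T, so T = (1, 1) ⊗ (1, -3, 0) ⊗ (2, -4, 2) and rank(T) ≤ 1.
These bounds meet, so rank(T) = 1.
Check entry T[0,1,1] = 12: (1)·(-3)·(-4) = 12.

rank(T) = 1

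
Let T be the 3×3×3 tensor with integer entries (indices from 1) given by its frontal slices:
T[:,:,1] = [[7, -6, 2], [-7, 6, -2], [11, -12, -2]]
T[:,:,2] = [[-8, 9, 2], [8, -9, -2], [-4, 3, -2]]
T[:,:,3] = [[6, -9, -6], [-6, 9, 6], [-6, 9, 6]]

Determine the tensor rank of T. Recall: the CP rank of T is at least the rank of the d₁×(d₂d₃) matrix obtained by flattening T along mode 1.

2

Lower bound: in the mode-2 unfolding of T (rows indexed by j, columns by (i,k)) the 2×2 minor on rows j ∈ {1, 2}, columns (i,k) ∈ {(1,1), (1,2)} is det [[7, -8], [-6, 9]] = 15 ≠ 0, so that unfolding has rank ≥ 2 and hence rank(T) ≥ 2 (CP rank is at least every unfolding rank, though it can be larger).
Upper bound: with S_k = T[:,:,k], the two rank-1 terms a₁b₁ᵀ, a₂b₂ᵀ are the rank-1 members of the pencil x·S₁ + y·S₂.
The 2×2 minor of x·S₁ + y·S₂ on rows {1,3}, columns {1,2} is −18·x² − 6·xy + 12·y² = (-6)·(3·x − 2·y)(x + y), vanishing at (x:y) = (2:3) and (1:-1).
M₁ = 2·S₁ + 3·S₂ = [[-10, 15, 10], [10, -15, -10], [10, -15, -10]] = (-5)·(1, -1, -1)(2, -3, -2)ᵀ and M₂ = S₁ − S₂ = [[15, -15, 0], [-15, 15, 0], [15, -15, 0]] = 15·(1, -1, 1)(1, -1, 0)ᵀ, so take a₁ = (1, -1, -1), b₁ = (2, -3, -2), a₂ = (1, -1, 1), b₂ = (1, -1, 0).
Each slice is an integer combination of E₁ = a₁b₁ᵀ and E₂ = a₂b₂ᵀ: S₁ = −E₁ + 9·E₂, S₂ = −E₁ − 6·E₂, S₃ = 3·E₁; reading off coefficients, c₁ = (-1, -1, 3) and c₂ = (9, -6, 0).
Hence T = (1, -1, -1) ⊗ (2, -3, -2) ⊗ (-1, -1, 3) + (1, -1, 1) ⊗ (1, -1, 0) ⊗ (9, -6, 0), so rank(T) ≤ 2.
These bounds meet, so rank(T) = 2.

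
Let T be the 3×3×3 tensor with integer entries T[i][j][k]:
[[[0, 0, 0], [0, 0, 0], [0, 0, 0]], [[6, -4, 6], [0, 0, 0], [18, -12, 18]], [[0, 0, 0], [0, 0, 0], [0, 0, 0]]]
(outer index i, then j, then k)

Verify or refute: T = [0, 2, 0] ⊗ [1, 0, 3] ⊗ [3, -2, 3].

Yes

Reconstruct entrywise from the claimed factors. For example, T[2,0,0] = 0 and Σₗ aₗ[2]bₗ[0]cₗ[0] = (0)·(1)·(3) = 0; checking all 27 entries, every one matches. The claim holds.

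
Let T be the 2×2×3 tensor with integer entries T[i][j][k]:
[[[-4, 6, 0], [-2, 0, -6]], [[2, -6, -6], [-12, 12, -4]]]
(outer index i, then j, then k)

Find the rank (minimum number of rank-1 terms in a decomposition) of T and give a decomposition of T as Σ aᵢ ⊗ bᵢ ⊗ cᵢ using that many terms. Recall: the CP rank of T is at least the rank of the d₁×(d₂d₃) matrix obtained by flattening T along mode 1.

rank(T) = 3

Lower bound: in the mode-3 unfolding of T (rows indexed by k, columns by (i,j)) the 3×3 minor on rows k ∈ {0, 1, 2}, columns (i,j) ∈ {(0,0), (0,1), (1,1)} is det [[-4, -2, -12], [6, 0, 12], [0, -6, -4]] = 96 ≠ 0, so that unfolding has rank ≥ 3 and hence rank(T) ≥ 3 (CP rank is at least every unfolding rank, though it can be larger).
Upper bound: T is a sum of 3 rank-1 terms, T = (0, 1) ⊗ (0, 1) ⊗ (-4, 0, -4) + (1, -2) ⊗ (1, -1) ⊗ (-2, 4, 2) + (1, 1) ⊗ (1, 2) ⊗ (-2, 2, -2) (written with every a and b primitive with positive leading entry and the scale carried by c; CP decompositions are not unique, and this one is verified by expanding entrywise), so rank(T) ≤ 3.
These bounds meet, so rank(T) = 3.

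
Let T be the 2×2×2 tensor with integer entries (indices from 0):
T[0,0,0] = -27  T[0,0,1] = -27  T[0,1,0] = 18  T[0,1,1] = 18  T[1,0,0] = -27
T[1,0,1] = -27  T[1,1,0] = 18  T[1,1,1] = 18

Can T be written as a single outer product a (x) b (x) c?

Yes

If T = a (x) b (x) c then every fibre of T is a multiple of the corresponding factor, so read the factors off the fibres through the nonzero entry T[0,0,0] = -27.
The mode-1 fibre T[:,0,0] = [-27, -27] gives a = [1, 1] (primitive direction); the mode-2 fibre T[0,:,0] = [-27, 18] gives b = [3, -2]; then c[k] = T[0,0,k] / (a[0]·b[0]) = [-27, -27] / 3 = [-9, -9].
Expanding [1, 1] (x) [3, -2] (x) [-9, -9] reproduces all 8 entries of T, so T = [1, 1] (x) [3, -2] (x) [-9, -9] and rank(T) ≤ 1.
Equivalently every frontal slice T[:,:,k] is c[k] times the rank-1 matrix [1, 1] (x) [3, -2]. So T has rank 1 (it is nonzero).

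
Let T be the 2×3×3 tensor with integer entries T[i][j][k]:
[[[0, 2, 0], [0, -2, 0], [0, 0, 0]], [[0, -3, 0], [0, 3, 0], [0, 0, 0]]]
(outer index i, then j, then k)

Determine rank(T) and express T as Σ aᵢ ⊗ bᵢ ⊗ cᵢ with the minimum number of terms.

rank(T) = 1

Lower bound: T ≠ 0 (e.g. T[0,0,1] = 2), so rank(T) ≥ 1.
Upper bound: if T = a ⊗ b ⊗ c then every fibre of T is a multiple of the corresponding factor, so read the factors off the fibres through the nonzero entry T[0,0,1] = 2.
The mode-1 fibre T[:,0,1] = [2, -3] gives a = [2, -3] (primitive direction); the mode-2 fibre T[0,:,1] = [2, -2, 0] gives b = [1, -1, 0]; then c[k] = T[0,0,k] / (a[0]·b[0]) = [0, 2, 0] / 2 = [0, 1, 0].
Expanding [2, -3] ⊗ [1, -1, 0] ⊗ [0, 1, 0] reproduces all 18 entries of T, so T = [2, -3] ⊗ [1, -1, 0] ⊗ [0, 1, 0] and rank(T) ≤ 1.
These bounds meet, so rank(T) = 1.
Check entry T[1,0,1] = -3: (-3)·(1)·(1) = -3.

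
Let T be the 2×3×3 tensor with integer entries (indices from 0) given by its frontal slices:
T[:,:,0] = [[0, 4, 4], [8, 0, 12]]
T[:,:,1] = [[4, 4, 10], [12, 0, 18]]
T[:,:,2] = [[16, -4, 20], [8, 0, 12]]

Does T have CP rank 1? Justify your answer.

The mode-3 unfolding of T (rows indexed by k, columns by (i,j) = (0,0), (0,1), (0,2), (1,0), (1,1), (1,2)) is [[0, 4, 4, 8, 0, 12], [4, 4, 10, 12, 0, 18], [16, -4, 20, 8, 0, 12]].
There the 2×2 minor on rows k ∈ {0, 1}, columns (i,j) ∈ {(0,0), (0,1)} is det [[0, 4], [4, 4]] = -16 ≠ 0, so this unfolding has rank ≥ 2; CP rank is at least every unfolding rank, so rank(T) ≥ 2.
In particular rank(T) ≥ 2 > 1, so T is not rank-1.

No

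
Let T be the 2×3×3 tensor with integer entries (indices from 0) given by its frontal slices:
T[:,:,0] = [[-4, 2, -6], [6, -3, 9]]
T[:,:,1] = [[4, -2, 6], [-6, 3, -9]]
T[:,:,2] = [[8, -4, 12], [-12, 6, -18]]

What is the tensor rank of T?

1

Lower bound: T ≠ 0 (e.g. T[0,0,0] = -4), so rank(T) ≥ 1.
Upper bound: the mode-1 fibre T[:,0,0] = [-4, 6] gives a = [2, -3] (primitive direction); the mode-2 fibre T[0,:,0] = [-4, 2, -6] gives b = [2, -1, 3]; then c[k] = T[0,0,k] / (a[0]·b[0]) = [-4, 4, 8] / 4 = [-1, 1, 2].
Expanding [2, -3] (x) [2, -1, 3] (x) [-1, 1, 2] reproduces all 18 entries of T, so T = [2, -3] (x) [2, -1, 3] (x) [-1, 1, 2] and rank(T) ≤ 1.
These bounds meet, so rank(T) = 1.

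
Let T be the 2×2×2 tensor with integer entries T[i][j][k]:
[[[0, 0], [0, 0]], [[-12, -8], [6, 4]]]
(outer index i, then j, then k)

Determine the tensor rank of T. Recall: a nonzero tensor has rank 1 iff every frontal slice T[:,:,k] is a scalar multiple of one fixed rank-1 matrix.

Lower bound: T ≠ 0 (e.g. T[1,0,0] = -12), so rank(T) ≥ 1.
Upper bound: if T = a ⊗ b ⊗ c then every fibre of T is a multiple of the corresponding factor, so read the factors off the fibres through the nonzero entry T[1,0,0] = -12.
The mode-1 fibre T[:,0,0] = [0, -12] gives a = [0, 1] (primitive direction); the mode-2 fibre T[1,:,0] = [-12, 6] gives b = [2, -1]; then c[k] = T[1,0,k] / (a[1]·b[0]) = [-12, -8] / 2 = [-6, -4].
Expanding [0, 1] ⊗ [2, -1] ⊗ [-6, -4] reproduces all 8 entries of T, so T = [0, 1] ⊗ [2, -1] ⊗ [-6, -4] and rank(T) ≤ 1.
These bounds meet, so rank(T) = 1.

1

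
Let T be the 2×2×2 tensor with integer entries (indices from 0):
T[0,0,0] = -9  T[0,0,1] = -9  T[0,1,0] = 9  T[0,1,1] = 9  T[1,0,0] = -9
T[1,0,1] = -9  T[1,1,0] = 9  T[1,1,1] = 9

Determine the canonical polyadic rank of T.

Lower bound: T ≠ 0 (e.g. T[0,0,0] = -9), so rank(T) ≥ 1.
Upper bound: if T = a ∘ b ∘ c then every fibre of T is a multiple of the corresponding factor, so read the factors off the fibres through the nonzero entry T[0,0,0] = -9.
The mode-1 fibre T[:,0,0] = [-9, -9] gives a = [1, 1] (primitive direction); the mode-2 fibre T[0,:,0] = [-9, 9] gives b = [1, -1]; then c[k] = T[0,0,k] / (a[0]·b[0]) = [-9, -9] / 1 = [-9, -9].
Expanding [1, 1] ∘ [1, -1] ∘ [-9, -9] reproduces all 8 entries of T, so T = [1, 1] ∘ [1, -1] ∘ [-9, -9] and rank(T) ≤ 1.
These bounds meet, so rank(T) = 1.

1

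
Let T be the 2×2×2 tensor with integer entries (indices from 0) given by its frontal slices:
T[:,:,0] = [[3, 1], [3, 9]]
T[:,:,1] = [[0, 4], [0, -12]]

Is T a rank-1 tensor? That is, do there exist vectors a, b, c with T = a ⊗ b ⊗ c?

The mode-1 unfolding of T (rows indexed by i, columns by (j,k) = (0,0), (0,1), (1,0), (1,1)) is [[3, 0, 1, 4], [3, 0, 9, -12]].
There the 2×2 minor on rows i ∈ {0, 1}, columns (j,k) ∈ {(0,0), (1,0)} is det [[3, 1], [3, 9]] = 24 ≠ 0, so this unfolding has rank ≥ 2; CP rank is at least every unfolding rank, so rank(T) ≥ 2.
In particular rank(T) ≥ 2 > 1, so T is not rank-1.

No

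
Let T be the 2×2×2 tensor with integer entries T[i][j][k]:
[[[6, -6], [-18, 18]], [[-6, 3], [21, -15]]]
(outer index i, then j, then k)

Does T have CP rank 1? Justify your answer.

No

The mode-1 unfolding of T (rows indexed by i, columns by (j,k) = (0,0), (0,1), (1,0), (1,1)) is [[6, -6, -18, 18], [-6, 3, 21, -15]].
There the 2×2 minor on rows i ∈ {0, 1}, columns (j,k) ∈ {(0,0), (0,1)} is det [[6, -6], [-6, 3]] = -18 ≠ 0, so this unfolding has rank ≥ 2; CP rank is at least every unfolding rank, so rank(T) ≥ 2.
In particular rank(T) ≥ 2 > 1, so T is not rank-1.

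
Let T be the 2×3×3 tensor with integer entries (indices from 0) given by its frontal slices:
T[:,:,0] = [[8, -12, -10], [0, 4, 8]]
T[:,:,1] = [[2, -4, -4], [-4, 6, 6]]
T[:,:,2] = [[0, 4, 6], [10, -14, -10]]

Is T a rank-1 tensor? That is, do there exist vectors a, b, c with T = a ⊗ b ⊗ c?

No

The mode-2 unfolding of T (rows indexed by j, columns by (i,k) = (0,0), (0,1), (0,2), (1,0), (1,1), (1,2)) is [[8, 2, 0, 0, -4, 10], [-12, -4, 4, 4, 6, -14], [-10, -4, 6, 8, 6, -10]].
There the 3×3 minor on rows j ∈ {0, 1, 2}, columns (i,k) ∈ {(0,0), (0,1), (1,0)} is det [[8, 2, 0], [-12, -4, 4], [-10, -4, 8]] = -16 ≠ 0, so this unfolding has rank ≥ 3; CP rank is at least every unfolding rank, so rank(T) ≥ 3.
In particular rank(T) ≥ 3 > 1, so T is not rank-1.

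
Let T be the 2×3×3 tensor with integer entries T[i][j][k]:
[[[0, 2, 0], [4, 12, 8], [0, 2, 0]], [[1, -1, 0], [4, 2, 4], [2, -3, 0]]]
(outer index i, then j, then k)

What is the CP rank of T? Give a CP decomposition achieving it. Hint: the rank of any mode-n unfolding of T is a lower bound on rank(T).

rank(T) = 3

Lower bound: the mode-2 unfolding of T (rows indexed by j, columns by (i,k) = (0,0), (0,1), (0,2), (1,0), (1,1), (1,2)) is [[0, 2, 0, 1, -1, 0], [4, 12, 8, 4, 2, 4], [0, 2, 0, 2, -3, 0]].
There the 3×3 minor on rows j ∈ {0, 1, 2}, columns (i,k) ∈ {(0,0), (0,1), (1,0)} is det [[0, 2, 1], [4, 12, 4], [0, 2, 2]] = -8 ≠ 0, so this unfolding has rank ≥ 3; CP rank is at least every unfolding rank, so rank(T) ≥ 3. (This is only a lower bound: in general the CP rank may exceed every unfolding rank, so we still need to exhibit 3 rank-1 terms summing to T.)
Upper bound: T is a sum of 3 rank-1 terms, T = [0, 1] ∘ [1, 2, 2] ∘ [1, -2, 0] + [2, 1] ∘ [0, 1, 0] ∘ [2, 4, 4] + [2, 1] ∘ [1, 2, 1] ∘ [0, 1, 0] (one valid choice — decompositions are not unique — normalised so each a, b is primitive with positive first nonzero entry; check it by expanding all entries), so rank(T) ≤ 3.
These bounds meet, so rank(T) = 3.
Check entry T[0,1,2] = 8: (0)·(2)·(0) + (2)·(1)·(4) + (2)·(2)·(0) = 8.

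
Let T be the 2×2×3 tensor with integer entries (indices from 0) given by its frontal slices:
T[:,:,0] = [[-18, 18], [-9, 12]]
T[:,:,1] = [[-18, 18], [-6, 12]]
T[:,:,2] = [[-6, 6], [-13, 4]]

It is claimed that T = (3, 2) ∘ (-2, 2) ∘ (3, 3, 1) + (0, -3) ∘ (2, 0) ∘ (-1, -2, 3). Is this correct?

No

Reconstruct entry (1,0,0) from the claimed factors: Σₗ aₗ[1]bₗ[0]cₗ[0] = (2)·(-2)·(3) + (-3)·(2)·(-1) = -6, but T[1,0,0] = -9. The claim is false.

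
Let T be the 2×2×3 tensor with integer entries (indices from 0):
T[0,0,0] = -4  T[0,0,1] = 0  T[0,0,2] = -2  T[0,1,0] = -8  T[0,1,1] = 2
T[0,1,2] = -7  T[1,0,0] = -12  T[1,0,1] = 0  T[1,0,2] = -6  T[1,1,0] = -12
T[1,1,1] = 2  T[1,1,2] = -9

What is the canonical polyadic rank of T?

2

Lower bound: the mode-3 unfolding of T (rows indexed by k, columns by (i,j) = (0,0), (0,1), (1,0), (1,1)) is [[-4, -8, -12, -12], [0, 2, 0, 2], [-2, -7, -6, -9]].
There the 2×2 minor on rows k ∈ {0, 1}, columns (i,j) ∈ {(0,0), (0,1)} is det [[-4, -8], [0, 2]] = -8 ≠ 0, so this unfolding has rank ≥ 2; CP rank is at least every unfolding rank, so rank(T) ≥ 2. (Flattening ranks never certify an upper bound on CP rank; for that we must actually write T with 2 rank-1 terms.)
Upper bound — finding two terms. Write S_k = T[:,:,k] for the frontal slices: S₀ = [[-4, -8], [-12, -12]], S₁ = [[0, 2], [0, 2]], S₂ = [[-2, -7], [-6, -9]].
If T = a₁ ⊗ b₁ ⊗ c₁ + a₂ ⊗ b₂ ⊗ c₂ then each S_k = c₁[k]·a₁b₁ᵀ + c₂[k]·a₂b₂ᵀ. S₀ and S₁ are linearly independent, so a₁b₁ᵀ and a₂b₂ᵀ must span the same plane of matrices: they are the rank-1 matrices of the form x·S₀ + y·S₁.
det(x·S₀ + y·S₁) is −48·x² + 16·xy = (-16)·(3·x − y)(x), vanishing at (x:y) = (1:3) and (0:1).
M₁ = S₀ + 3·S₁ = [[-4, -2], [-12, -6]] = (-2)·[1, 3][2, 1]ᵀ and M₂ = S₁ = [[0, 2], [0, 2]] = 2·[1, 1][0, 1]ᵀ, so take a₁ = [1, 3], b₁ = [2, 1], a₂ = [1, 1], b₂ = [0, 1].
Each slice is an integer combination of E₁ = a₁b₁ᵀ and E₂ = a₂b₂ᵀ: S₀ = −2·E₁ − 6·E₂, S₁ = 2·E₂, S₂ = −E₁ − 6·E₂; reading off coefficients, c₁ = [-2, 0, -1] and c₂ = [-6, 2, -6].
Hence T = [1, 3] ⊗ [2, 1] ⊗ [-2, 0, -1] + [1, 1] ⊗ [0, 1] ⊗ [-6, 2, -6], so rank(T) ≤ 2.
These bounds meet, so rank(T) = 2.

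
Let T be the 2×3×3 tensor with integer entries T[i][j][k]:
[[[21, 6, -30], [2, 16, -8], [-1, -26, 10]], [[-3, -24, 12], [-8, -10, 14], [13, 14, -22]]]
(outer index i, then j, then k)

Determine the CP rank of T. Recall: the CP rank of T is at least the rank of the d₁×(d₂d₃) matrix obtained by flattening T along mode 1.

Lower bound: the mode-3 unfolding of T (rows indexed by k, columns by (i,j) = (0,0), (0,1), (0,2), (1,0), (1,1), (1,2)) is [[21, 2, -1, -3, -8, 13], [6, 16, -26, -24, -10, 14], [-30, -8, 10, 12, 14, -22]].
There the 2×2 minor on rows k ∈ {0, 1}, columns (i,j) ∈ {(0,0), (0,1)} is det [[21, 2], [6, 16]] = 324 ≠ 0, so this unfolding has rank ≥ 2; CP rank is at least every unfolding rank, so rank(T) ≥ 2. (This is only a lower bound: in general the CP rank may exceed every unfolding rank, so we still need to exhibit 2 rank-1 terms summing to T.)
Upper bound — finding two terms. Write S_k = T[:,:,k] for the frontal slices: S₀ = [[21, 2, -1], [-3, -8, 13]], S₁ = [[6, 16, -26], [-24, -10, 14]], S₂ = [[-30, -8, 10], [12, 14, -22]].
If T = a₁ ⊗ b₁ ⊗ c₁ + a₂ ⊗ b₂ ⊗ c₂ then each S_k = c₁[k]·a₁b₁ᵀ + c₂[k]·a₂b₂ᵀ. S₀ and S₁ are linearly independent, so a₁b₁ᵀ and a₂b₂ᵀ must span the same plane of matrices: they are the rank-1 matrices of the form x·S₀ + y·S₁.
The 2×2 minor of x·S₀ + y·S₁ on rows {0,1}, columns {0,1} is −162·x² − 162·xy + 324·y² = (-162)·(x + 2·y)(x − y), vanishing at (x:y) = (2:-1) and (1:1).
M₁ = 2·S₀ − S₁ = [[36, -12, 24], [18, -6, 12]] = 6·[2, 1][3, -1, 2]ᵀ and M₂ = S₀ + S₁ = [[27, 18, -27], [-27, -18, 27]] = 9·[1, -1][3, 2, -3]ᵀ, so take a₁ = [2, 1], b₁ = [3, -1, 2], a₂ = [1, -1], b₂ = [3, 2, -3].
Each slice is an integer combination of E₁ = a₁b₁ᵀ and E₂ = a₂b₂ᵀ: S₀ = 2·E₁ + 3·E₂, S₁ = −2·E₁ + 6·E₂, S₂ = −2·E₁ − 6·E₂; reading off coefficients, c₁ = [2, -2, -2] and c₂ = [3, 6, -6].
Hence T = [2, 1] ⊗ [3, -1, 2] ⊗ [2, -2, -2] + [1, -1] ⊗ [3, 2, -3] ⊗ [3, 6, -6], so rank(T) ≤ 2.
These bounds meet, so rank(T) = 2.

2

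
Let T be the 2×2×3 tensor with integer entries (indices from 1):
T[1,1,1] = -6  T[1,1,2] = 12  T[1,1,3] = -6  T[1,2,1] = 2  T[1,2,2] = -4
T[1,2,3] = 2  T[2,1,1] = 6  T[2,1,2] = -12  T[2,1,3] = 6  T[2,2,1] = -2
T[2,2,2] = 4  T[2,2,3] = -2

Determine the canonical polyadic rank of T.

1

Lower bound: T ≠ 0 (e.g. T[1,1,1] = -6), so rank(T) ≥ 1.
Upper bound: if T = a ⊗ b ⊗ c then every fibre of T is a multiple of the corresponding factor, so read the factors off the fibres through the nonzero entry T[1,1,1] = -6.
The mode-1 fibre T[:,1,1] = [-6, 6] gives a = (1, -1) (primitive direction); the mode-2 fibre T[1,:,1] = [-6, 2] gives b = (3, -1); then c[k] = T[1,1,k] / (a[1]·b[1]) = [-6, 12, -6] / 3 = (-2, 4, -2).
Expanding (1, -1) ⊗ (3, -1) ⊗ (-2, 4, -2) reproduces all 12 entries of T, so T = (1, -1) ⊗ (3, -1) ⊗ (-2, 4, -2) and rank(T) ≤ 1.
These bounds meet, so rank(T) = 1.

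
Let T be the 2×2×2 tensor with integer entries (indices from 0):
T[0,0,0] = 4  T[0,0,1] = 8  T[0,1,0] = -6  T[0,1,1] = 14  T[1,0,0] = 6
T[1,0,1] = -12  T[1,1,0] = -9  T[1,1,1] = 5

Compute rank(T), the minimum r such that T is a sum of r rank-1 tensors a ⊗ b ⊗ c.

2

Lower bound: in the mode-3 unfolding of T (rows indexed by k, columns by (i,j)) the 2×2 minor on rows k ∈ {0, 1}, columns (i,j) ∈ {(0,0), (0,1)} is det [[4, -6], [8, 14]] = 104 ≠ 0, so that unfolding has rank ≥ 2 and hence rank(T) ≥ 2 (CP rank is at least every unfolding rank, though it can be larger).
Upper bound: with S_k = T[:,:,k], the two rank-1 terms a₁b₁ᵀ, a₂b₂ᵀ are the rank-1 members of the pencil x·S₀ + y·S₁.
det(x·S₀ + y·S₁) is −208·xy + 208·y² = (-208)·(x − y)(y), vanishing at (x:y) = (1:1) and (1:0).
M₁ = S₀ + S₁ = [[12, 8], [-6, -4]] = 2·(2, -1)(3, 2)ᵀ and M₂ = S₀ = [[4, -6], [6, -9]] = (2, 3)(2, -3)ᵀ, so take a₁ = (2, -1), b₁ = (3, 2), a₂ = (2, 3), b₂ = (2, -3).
Each slice is an integer combination of E₁ = a₁b₁ᵀ and E₂ = a₂b₂ᵀ: S₀ = E₂, S₁ = 2·E₁ − E₂; reading off coefficients, c₁ = (0, 2) and c₂ = (1, -1).
Hence T = (2, -1) ⊗ (3, 2) ⊗ (0, 2) + (2, 3) ⊗ (2, -3) ⊗ (1, -1), so rank(T) ≤ 2.
These bounds meet, so rank(T) = 2.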